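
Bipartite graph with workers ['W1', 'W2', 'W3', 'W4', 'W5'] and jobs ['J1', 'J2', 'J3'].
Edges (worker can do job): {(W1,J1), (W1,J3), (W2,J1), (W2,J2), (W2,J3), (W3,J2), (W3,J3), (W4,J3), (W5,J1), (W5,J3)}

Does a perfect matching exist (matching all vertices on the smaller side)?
Yes, perfect matching exists (size 3)

Perfect matching: {(W2,J2), (W3,J3), (W5,J1)}
All 3 vertices on the smaller side are matched.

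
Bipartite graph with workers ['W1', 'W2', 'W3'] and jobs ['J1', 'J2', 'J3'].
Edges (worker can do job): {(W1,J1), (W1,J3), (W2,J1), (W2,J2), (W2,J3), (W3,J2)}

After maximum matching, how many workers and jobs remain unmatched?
Unmatched: 0 workers, 0 jobs

Maximum matching size: 3
Workers: 3 total, 3 matched, 0 unmatched
Jobs: 3 total, 3 matched, 0 unmatched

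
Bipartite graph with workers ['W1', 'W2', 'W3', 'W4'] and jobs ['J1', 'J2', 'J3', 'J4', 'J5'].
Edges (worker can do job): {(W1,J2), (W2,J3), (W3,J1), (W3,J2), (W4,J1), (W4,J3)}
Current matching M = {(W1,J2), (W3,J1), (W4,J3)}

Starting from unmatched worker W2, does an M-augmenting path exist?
No augmenting path from W2

Alternating search from W2 reaches jobs: {J1, J2, J3}.
Every reachable job is already matched in M, and following those matched edges back to workers exposes no further unvisited jobs.
No M-augmenting path from W2 exists.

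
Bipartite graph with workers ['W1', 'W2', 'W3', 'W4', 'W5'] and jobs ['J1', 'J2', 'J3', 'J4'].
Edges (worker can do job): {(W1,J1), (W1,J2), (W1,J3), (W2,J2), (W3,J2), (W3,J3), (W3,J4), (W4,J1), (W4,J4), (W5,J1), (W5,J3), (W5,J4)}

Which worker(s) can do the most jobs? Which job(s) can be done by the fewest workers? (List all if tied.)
Most versatile: W1, W3, W5 (3 jobs); Least covered: J1, J2, J3, J4 (3 workers)

Worker degrees (jobs they can do): W1:3, W2:1, W3:3, W4:2, W5:3
Job degrees (workers who can do it): J1:3, J2:3, J3:3, J4:3

Maximum worker degree is 3, achieved by: W1, W3, W5
Minimum job degree is 3, achieved by: J1, J2, J3, J4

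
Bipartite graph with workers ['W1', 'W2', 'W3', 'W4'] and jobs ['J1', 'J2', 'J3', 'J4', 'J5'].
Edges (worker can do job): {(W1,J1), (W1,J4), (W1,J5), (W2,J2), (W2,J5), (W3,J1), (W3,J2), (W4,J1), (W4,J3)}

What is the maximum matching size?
Maximum matching size = 4

Maximum matching: {(W1,J4), (W2,J2), (W3,J1), (W4,J3)}
Size: 4

This assigns 4 workers to 4 distinct jobs.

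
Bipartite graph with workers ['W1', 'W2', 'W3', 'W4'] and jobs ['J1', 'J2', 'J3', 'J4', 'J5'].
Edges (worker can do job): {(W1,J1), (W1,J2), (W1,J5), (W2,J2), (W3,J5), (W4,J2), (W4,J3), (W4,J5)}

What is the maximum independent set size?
Maximum independent set = 5

By König's theorem:
- Min vertex cover = Max matching = 4
- Max independent set = Total vertices - Min vertex cover
- Max independent set = 9 - 4 = 5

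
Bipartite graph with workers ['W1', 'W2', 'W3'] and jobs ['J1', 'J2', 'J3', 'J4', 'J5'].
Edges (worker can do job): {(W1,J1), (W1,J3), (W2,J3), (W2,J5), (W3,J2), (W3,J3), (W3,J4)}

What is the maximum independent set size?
Maximum independent set = 5

By König's theorem:
- Min vertex cover = Max matching = 3
- Max independent set = Total vertices - Min vertex cover
- Max independent set = 8 - 3 = 5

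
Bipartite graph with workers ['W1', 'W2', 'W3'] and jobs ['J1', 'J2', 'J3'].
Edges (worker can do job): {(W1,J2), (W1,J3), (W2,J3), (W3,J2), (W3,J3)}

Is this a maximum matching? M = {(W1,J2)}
No, size 1 is not maximum

Proposed matching has size 1.
Maximum matching size for this graph: 2.

This is NOT maximum - can be improved to size 2.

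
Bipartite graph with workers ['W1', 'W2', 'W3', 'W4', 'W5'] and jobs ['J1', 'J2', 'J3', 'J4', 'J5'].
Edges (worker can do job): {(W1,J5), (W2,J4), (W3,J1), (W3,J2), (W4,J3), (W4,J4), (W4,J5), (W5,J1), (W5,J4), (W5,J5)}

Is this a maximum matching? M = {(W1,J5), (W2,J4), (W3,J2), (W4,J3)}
No, size 4 is not maximum

Proposed matching has size 4.
Maximum matching size for this graph: 5.

This is NOT maximum - can be improved to size 5.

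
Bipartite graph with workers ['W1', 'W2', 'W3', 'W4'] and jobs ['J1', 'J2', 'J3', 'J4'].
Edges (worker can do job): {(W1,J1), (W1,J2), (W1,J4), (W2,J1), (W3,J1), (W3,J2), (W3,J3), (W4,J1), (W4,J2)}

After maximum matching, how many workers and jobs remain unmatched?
Unmatched: 0 workers, 0 jobs

Maximum matching size: 4
Workers: 4 total, 4 matched, 0 unmatched
Jobs: 4 total, 4 matched, 0 unmatched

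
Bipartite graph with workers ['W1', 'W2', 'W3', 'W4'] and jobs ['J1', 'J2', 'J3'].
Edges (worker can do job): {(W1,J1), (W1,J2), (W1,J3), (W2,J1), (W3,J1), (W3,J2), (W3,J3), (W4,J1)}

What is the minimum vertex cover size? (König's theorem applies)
Minimum vertex cover size = 3

By König's theorem: in bipartite graphs,
min vertex cover = max matching = 3

Maximum matching has size 3, so minimum vertex cover also has size 3.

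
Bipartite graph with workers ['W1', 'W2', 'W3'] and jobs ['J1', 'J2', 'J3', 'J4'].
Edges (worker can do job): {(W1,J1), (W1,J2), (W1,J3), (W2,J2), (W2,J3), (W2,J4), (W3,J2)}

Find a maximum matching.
Matching: {(W1,J1), (W2,J4), (W3,J2)}

Maximum matching (size 3):
  W1 → J1
  W2 → J4
  W3 → J2

Each worker is assigned to at most one job, and each job to at most one worker.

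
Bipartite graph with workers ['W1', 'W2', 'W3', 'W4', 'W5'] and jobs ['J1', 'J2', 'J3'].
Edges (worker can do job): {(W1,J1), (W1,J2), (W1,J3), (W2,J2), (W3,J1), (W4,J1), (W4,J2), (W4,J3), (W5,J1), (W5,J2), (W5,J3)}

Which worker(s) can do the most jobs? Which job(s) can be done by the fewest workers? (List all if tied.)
Most versatile: W1, W4, W5 (3 jobs); Least covered: J3 (3 workers)

Worker degrees (jobs they can do): W1:3, W2:1, W3:1, W4:3, W5:3
Job degrees (workers who can do it): J1:4, J2:4, J3:3

Maximum worker degree is 3, achieved by: W1, W4, W5
Minimum job degree is 3, achieved by: J3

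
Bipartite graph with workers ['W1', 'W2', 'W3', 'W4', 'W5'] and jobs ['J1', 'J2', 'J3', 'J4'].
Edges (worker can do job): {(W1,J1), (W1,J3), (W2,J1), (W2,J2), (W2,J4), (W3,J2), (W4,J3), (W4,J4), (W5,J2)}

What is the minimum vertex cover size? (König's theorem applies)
Minimum vertex cover size = 4

By König's theorem: in bipartite graphs,
min vertex cover = max matching = 4

Maximum matching has size 4, so minimum vertex cover also has size 4.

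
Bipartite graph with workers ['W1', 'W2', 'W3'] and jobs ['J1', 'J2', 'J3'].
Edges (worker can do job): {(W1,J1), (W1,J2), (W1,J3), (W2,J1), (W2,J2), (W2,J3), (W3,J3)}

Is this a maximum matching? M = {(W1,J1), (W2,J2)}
No, size 2 is not maximum

Proposed matching has size 2.
Maximum matching size for this graph: 3.

This is NOT maximum - can be improved to size 3.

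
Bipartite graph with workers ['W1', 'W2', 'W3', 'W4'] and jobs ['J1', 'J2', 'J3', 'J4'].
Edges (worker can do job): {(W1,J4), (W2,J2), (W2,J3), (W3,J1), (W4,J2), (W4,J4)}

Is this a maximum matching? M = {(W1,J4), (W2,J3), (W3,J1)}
No, size 3 is not maximum

Proposed matching has size 3.
Maximum matching size for this graph: 4.

This is NOT maximum - can be improved to size 4.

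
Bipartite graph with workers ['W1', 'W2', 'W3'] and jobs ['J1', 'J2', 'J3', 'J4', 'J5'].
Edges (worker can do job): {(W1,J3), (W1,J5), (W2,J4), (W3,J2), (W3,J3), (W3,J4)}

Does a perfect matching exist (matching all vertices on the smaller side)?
Yes, perfect matching exists (size 3)

Perfect matching: {(W1,J3), (W2,J4), (W3,J2)}
All 3 vertices on the smaller side are matched.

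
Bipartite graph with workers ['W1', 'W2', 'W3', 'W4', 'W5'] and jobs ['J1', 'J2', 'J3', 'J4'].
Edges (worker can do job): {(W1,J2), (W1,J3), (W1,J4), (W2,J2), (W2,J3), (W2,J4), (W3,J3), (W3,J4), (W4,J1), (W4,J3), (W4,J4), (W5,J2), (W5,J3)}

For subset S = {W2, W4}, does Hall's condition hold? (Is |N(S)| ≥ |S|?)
Yes: |N(S)| = 4, |S| = 2

Subset S = {W2, W4}
Neighbors N(S) = {J1, J2, J3, J4}

|N(S)| = 4, |S| = 2
Hall's condition: |N(S)| ≥ |S| is satisfied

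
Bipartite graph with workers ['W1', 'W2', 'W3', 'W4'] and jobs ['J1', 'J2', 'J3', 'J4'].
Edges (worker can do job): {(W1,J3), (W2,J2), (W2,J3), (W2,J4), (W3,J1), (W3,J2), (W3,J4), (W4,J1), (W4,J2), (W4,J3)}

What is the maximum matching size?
Maximum matching size = 4

Maximum matching: {(W1,J3), (W2,J4), (W3,J2), (W4,J1)}
Size: 4

This assigns 4 workers to 4 distinct jobs.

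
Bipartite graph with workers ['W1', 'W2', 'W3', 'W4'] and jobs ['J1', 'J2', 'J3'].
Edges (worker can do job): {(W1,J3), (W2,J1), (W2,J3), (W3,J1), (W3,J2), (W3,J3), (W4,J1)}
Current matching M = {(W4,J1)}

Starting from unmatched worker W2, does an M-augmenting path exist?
Yes: W2 → J3

An M-augmenting path alternates non-matching / matching edges, starting and ending at unmatched vertices.
Path: W2 → J3
(J3 is unmatched in M, so the path is augmenting.)
Flipping edges along this path would increase |M| from 1 to 2.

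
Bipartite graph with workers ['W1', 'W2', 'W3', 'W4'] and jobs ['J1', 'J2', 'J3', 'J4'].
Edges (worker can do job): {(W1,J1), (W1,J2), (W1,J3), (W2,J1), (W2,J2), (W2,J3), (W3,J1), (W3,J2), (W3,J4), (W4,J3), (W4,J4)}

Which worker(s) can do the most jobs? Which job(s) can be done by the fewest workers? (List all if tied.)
Most versatile: W1, W2, W3 (3 jobs); Least covered: J4 (2 workers)

Worker degrees (jobs they can do): W1:3, W2:3, W3:3, W4:2
Job degrees (workers who can do it): J1:3, J2:3, J3:3, J4:2

Maximum worker degree is 3, achieved by: W1, W2, W3
Minimum job degree is 2, achieved by: J4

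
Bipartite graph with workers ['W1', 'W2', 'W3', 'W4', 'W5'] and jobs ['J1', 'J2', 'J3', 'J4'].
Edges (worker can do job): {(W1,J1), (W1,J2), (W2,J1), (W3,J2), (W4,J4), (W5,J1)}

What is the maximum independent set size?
Maximum independent set = 6

By König's theorem:
- Min vertex cover = Max matching = 3
- Max independent set = Total vertices - Min vertex cover
- Max independent set = 9 - 3 = 6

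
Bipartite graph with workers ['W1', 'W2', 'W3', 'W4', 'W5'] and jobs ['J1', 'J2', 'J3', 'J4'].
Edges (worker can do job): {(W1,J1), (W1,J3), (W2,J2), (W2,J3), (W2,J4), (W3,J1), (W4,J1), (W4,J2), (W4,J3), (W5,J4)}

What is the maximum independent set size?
Maximum independent set = 5

By König's theorem:
- Min vertex cover = Max matching = 4
- Max independent set = Total vertices - Min vertex cover
- Max independent set = 9 - 4 = 5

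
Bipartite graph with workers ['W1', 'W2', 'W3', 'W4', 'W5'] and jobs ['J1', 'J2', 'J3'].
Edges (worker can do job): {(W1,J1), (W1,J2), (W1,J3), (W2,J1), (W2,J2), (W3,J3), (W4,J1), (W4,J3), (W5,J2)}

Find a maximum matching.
Matching: {(W3,J3), (W4,J1), (W5,J2)}

Maximum matching (size 3):
  W3 → J3
  W4 → J1
  W5 → J2

Each worker is assigned to at most one job, and each job to at most one worker.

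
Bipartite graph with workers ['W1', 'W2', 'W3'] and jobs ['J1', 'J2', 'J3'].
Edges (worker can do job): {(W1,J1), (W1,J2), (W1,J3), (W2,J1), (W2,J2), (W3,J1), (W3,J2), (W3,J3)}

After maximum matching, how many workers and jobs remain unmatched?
Unmatched: 0 workers, 0 jobs

Maximum matching size: 3
Workers: 3 total, 3 matched, 0 unmatched
Jobs: 3 total, 3 matched, 0 unmatched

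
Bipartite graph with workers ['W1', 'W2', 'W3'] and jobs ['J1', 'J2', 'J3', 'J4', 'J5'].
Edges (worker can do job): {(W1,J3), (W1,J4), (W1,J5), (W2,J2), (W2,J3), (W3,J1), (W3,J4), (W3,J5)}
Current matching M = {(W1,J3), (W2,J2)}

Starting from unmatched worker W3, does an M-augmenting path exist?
Yes: W3 → J5

An M-augmenting path alternates non-matching / matching edges, starting and ending at unmatched vertices.
Path: W3 → J5
(J5 is unmatched in M, so the path is augmenting.)
Flipping edges along this path would increase |M| from 2 to 3.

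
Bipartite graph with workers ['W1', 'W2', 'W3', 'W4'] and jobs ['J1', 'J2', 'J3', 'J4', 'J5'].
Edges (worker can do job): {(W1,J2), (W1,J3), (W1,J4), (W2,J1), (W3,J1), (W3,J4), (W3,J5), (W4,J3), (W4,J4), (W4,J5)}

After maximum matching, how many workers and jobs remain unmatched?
Unmatched: 0 workers, 1 jobs

Maximum matching size: 4
Workers: 4 total, 4 matched, 0 unmatched
Jobs: 5 total, 4 matched, 1 unmatched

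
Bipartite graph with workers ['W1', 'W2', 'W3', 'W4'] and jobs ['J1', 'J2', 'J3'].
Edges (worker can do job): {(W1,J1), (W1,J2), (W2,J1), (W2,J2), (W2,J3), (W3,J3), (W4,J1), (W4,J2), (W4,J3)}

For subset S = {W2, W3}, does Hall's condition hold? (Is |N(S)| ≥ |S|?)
Yes: |N(S)| = 3, |S| = 2

Subset S = {W2, W3}
Neighbors N(S) = {J1, J2, J3}

|N(S)| = 3, |S| = 2
Hall's condition: |N(S)| ≥ |S| is satisfied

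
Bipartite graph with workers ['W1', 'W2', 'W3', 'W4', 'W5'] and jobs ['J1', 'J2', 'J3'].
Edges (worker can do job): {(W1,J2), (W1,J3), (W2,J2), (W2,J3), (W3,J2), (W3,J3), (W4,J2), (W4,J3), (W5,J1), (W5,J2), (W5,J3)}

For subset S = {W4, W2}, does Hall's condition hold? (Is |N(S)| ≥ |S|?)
Yes: |N(S)| = 2, |S| = 2

Subset S = {W4, W2}
Neighbors N(S) = {J2, J3}

|N(S)| = 2, |S| = 2
Hall's condition: |N(S)| ≥ |S| is satisfied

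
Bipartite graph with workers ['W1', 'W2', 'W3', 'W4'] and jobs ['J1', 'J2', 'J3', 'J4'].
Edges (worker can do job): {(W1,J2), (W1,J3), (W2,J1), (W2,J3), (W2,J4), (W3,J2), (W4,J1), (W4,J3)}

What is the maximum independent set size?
Maximum independent set = 4

By König's theorem:
- Min vertex cover = Max matching = 4
- Max independent set = Total vertices - Min vertex cover
- Max independent set = 8 - 4 = 4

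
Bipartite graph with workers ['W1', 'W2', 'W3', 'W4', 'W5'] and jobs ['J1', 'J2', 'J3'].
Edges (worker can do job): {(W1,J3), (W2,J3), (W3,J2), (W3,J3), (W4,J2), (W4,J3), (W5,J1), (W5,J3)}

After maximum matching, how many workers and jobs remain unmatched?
Unmatched: 2 workers, 0 jobs

Maximum matching size: 3
Workers: 5 total, 3 matched, 2 unmatched
Jobs: 3 total, 3 matched, 0 unmatched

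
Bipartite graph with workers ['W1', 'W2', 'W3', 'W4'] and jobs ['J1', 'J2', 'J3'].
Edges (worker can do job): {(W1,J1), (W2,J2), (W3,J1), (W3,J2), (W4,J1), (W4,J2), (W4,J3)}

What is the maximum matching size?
Maximum matching size = 3

Maximum matching: {(W2,J2), (W3,J1), (W4,J3)}
Size: 3

This assigns 3 workers to 3 distinct jobs.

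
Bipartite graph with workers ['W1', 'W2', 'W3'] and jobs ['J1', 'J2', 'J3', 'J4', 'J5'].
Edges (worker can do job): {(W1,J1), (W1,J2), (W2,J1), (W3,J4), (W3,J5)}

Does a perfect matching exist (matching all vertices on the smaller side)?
Yes, perfect matching exists (size 3)

Perfect matching: {(W1,J2), (W2,J1), (W3,J4)}
All 3 vertices on the smaller side are matched.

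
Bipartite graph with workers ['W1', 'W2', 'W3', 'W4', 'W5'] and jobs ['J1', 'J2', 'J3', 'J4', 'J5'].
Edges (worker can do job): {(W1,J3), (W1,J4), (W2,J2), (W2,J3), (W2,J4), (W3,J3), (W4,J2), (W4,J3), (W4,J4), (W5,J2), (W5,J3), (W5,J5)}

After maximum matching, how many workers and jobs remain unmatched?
Unmatched: 1 workers, 1 jobs

Maximum matching size: 4
Workers: 5 total, 4 matched, 1 unmatched
Jobs: 5 total, 4 matched, 1 unmatched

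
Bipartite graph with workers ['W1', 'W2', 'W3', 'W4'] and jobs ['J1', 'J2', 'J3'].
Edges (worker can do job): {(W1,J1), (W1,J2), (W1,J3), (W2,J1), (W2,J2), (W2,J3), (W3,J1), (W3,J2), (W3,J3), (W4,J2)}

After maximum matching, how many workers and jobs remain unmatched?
Unmatched: 1 workers, 0 jobs

Maximum matching size: 3
Workers: 4 total, 3 matched, 1 unmatched
Jobs: 3 total, 3 matched, 0 unmatched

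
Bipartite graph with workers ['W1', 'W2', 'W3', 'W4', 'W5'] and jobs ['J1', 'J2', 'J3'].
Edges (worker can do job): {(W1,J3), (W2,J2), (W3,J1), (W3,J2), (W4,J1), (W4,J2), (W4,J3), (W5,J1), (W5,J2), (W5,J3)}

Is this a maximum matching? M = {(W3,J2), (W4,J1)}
No, size 2 is not maximum

Proposed matching has size 2.
Maximum matching size for this graph: 3.

This is NOT maximum - can be improved to size 3.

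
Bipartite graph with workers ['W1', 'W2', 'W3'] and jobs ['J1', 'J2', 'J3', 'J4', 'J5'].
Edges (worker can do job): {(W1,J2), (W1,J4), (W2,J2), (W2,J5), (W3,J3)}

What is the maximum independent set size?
Maximum independent set = 5

By König's theorem:
- Min vertex cover = Max matching = 3
- Max independent set = Total vertices - Min vertex cover
- Max independent set = 8 - 3 = 5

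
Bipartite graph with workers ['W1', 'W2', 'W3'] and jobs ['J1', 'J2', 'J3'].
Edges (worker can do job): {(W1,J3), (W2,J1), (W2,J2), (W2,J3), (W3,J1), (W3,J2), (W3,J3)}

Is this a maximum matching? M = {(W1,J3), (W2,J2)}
No, size 2 is not maximum

Proposed matching has size 2.
Maximum matching size for this graph: 3.

This is NOT maximum - can be improved to size 3.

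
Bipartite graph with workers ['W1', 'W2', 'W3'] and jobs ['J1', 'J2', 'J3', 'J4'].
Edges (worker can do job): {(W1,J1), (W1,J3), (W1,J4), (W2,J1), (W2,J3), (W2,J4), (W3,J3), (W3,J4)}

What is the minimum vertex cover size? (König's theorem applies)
Minimum vertex cover size = 3

By König's theorem: in bipartite graphs,
min vertex cover = max matching = 3

Maximum matching has size 3, so minimum vertex cover also has size 3.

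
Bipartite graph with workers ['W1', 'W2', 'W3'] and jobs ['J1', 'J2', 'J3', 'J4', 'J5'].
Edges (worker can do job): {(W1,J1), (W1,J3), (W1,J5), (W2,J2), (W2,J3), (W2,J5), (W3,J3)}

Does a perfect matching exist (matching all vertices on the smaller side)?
Yes, perfect matching exists (size 3)

Perfect matching: {(W1,J5), (W2,J2), (W3,J3)}
All 3 vertices on the smaller side are matched.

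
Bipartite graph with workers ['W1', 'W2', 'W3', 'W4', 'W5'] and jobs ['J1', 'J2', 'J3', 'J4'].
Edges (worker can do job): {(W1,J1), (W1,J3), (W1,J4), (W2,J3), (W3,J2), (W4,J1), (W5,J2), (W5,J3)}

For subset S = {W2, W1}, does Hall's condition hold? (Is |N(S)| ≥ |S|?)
Yes: |N(S)| = 3, |S| = 2

Subset S = {W2, W1}
Neighbors N(S) = {J1, J3, J4}

|N(S)| = 3, |S| = 2
Hall's condition: |N(S)| ≥ |S| is satisfied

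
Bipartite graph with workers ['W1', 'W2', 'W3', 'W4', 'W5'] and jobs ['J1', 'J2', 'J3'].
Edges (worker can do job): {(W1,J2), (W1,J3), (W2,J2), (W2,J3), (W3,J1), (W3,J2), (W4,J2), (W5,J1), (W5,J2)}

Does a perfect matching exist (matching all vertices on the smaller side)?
Yes, perfect matching exists (size 3)

Perfect matching: {(W1,J3), (W3,J1), (W5,J2)}
All 3 vertices on the smaller side are matched.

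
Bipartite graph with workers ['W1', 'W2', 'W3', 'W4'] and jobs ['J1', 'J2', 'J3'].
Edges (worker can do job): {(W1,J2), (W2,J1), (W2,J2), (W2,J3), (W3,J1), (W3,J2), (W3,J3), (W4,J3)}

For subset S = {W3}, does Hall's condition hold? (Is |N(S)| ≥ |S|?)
Yes: |N(S)| = 3, |S| = 1

Subset S = {W3}
Neighbors N(S) = {J1, J2, J3}

|N(S)| = 3, |S| = 1
Hall's condition: |N(S)| ≥ |S| is satisfied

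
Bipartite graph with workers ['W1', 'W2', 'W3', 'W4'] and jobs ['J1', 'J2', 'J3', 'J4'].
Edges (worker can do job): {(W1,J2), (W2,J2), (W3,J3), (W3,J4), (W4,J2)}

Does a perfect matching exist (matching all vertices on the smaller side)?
No, maximum matching has size 2 < 4

Maximum matching has size 2, need 4 for perfect matching.
Unmatched workers: ['W1', 'W2']
Unmatched jobs: ['J1', 'J4']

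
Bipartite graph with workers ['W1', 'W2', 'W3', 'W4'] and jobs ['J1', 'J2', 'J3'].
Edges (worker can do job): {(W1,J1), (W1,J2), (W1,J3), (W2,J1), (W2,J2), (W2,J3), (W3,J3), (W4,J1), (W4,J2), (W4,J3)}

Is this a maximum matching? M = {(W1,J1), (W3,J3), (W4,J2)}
Yes, size 3 is maximum

Proposed matching has size 3.
Maximum matching size for this graph: 3.

This is a maximum matching.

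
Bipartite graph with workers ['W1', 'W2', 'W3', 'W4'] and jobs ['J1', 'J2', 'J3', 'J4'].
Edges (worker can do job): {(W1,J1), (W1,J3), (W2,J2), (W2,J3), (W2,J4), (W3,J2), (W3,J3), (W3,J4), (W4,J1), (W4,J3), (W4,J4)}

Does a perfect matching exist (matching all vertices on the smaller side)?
Yes, perfect matching exists (size 4)

Perfect matching: {(W1,J3), (W2,J4), (W3,J2), (W4,J1)}
All 4 vertices on the smaller side are matched.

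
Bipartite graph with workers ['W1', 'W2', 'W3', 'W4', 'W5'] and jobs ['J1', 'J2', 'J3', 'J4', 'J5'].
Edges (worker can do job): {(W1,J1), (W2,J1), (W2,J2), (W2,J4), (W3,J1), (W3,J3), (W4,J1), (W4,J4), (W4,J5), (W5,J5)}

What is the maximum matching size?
Maximum matching size = 5

Maximum matching: {(W1,J1), (W2,J2), (W3,J3), (W4,J4), (W5,J5)}
Size: 5

This assigns 5 workers to 5 distinct jobs.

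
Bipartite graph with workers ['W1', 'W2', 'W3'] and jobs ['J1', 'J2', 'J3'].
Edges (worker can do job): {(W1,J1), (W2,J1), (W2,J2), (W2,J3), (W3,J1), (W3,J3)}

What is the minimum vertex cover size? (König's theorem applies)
Minimum vertex cover size = 3

By König's theorem: in bipartite graphs,
min vertex cover = max matching = 3

Maximum matching has size 3, so minimum vertex cover also has size 3.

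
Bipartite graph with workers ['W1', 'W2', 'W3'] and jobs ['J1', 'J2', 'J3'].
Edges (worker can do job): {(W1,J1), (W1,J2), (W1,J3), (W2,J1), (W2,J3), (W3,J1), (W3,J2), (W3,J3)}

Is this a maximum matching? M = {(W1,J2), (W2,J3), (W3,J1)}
Yes, size 3 is maximum

Proposed matching has size 3.
Maximum matching size for this graph: 3.

This is a maximum matching.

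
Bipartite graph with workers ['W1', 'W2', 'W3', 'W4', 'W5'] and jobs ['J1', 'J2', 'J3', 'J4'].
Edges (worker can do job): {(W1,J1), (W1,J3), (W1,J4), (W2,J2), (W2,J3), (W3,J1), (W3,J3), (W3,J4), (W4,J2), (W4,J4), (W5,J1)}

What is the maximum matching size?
Maximum matching size = 4

Maximum matching: {(W1,J3), (W3,J4), (W4,J2), (W5,J1)}
Size: 4

This assigns 4 workers to 4 distinct jobs.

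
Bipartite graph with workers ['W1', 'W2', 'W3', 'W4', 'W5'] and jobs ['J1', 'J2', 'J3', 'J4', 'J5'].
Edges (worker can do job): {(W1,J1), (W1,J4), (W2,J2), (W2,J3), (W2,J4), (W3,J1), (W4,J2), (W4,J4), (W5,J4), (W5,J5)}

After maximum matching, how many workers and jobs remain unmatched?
Unmatched: 0 workers, 0 jobs

Maximum matching size: 5
Workers: 5 total, 5 matched, 0 unmatched
Jobs: 5 total, 5 matched, 0 unmatched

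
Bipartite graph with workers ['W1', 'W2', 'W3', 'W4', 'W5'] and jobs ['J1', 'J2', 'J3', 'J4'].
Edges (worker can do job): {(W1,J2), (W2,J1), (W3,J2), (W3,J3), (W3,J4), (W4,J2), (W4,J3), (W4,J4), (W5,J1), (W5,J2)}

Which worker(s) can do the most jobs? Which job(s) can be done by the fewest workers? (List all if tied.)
Most versatile: W3, W4 (3 jobs); Least covered: J1, J3, J4 (2 workers)

Worker degrees (jobs they can do): W1:1, W2:1, W3:3, W4:3, W5:2
Job degrees (workers who can do it): J1:2, J2:4, J3:2, J4:2

Maximum worker degree is 3, achieved by: W3, W4
Minimum job degree is 2, achieved by: J1, J3, J4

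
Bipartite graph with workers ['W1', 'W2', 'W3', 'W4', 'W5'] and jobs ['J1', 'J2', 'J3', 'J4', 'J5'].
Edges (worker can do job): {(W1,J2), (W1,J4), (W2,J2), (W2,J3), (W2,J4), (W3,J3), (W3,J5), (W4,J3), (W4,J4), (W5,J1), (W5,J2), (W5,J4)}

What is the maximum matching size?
Maximum matching size = 5

Maximum matching: {(W1,J2), (W2,J4), (W3,J5), (W4,J3), (W5,J1)}
Size: 5

This assigns 5 workers to 5 distinct jobs.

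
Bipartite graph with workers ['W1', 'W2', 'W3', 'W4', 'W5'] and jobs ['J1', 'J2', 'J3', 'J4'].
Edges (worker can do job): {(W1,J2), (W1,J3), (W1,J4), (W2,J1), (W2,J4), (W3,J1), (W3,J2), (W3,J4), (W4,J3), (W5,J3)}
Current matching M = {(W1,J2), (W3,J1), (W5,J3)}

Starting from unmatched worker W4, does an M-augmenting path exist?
No augmenting path from W4

Alternating search from W4 reaches jobs: {J3}.
Every reachable job is already matched in M, and following those matched edges back to workers exposes no further unvisited jobs.
No M-augmenting path from W4 exists.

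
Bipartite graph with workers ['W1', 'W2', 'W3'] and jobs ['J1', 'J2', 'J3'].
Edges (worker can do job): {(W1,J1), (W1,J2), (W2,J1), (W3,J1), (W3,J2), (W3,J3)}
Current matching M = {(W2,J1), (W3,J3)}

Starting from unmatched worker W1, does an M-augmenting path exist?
Yes: W1 → J2

An M-augmenting path alternates non-matching / matching edges, starting and ending at unmatched vertices.
Path: W1 → J2
(J2 is unmatched in M, so the path is augmenting.)
Flipping edges along this path would increase |M| from 2 to 3.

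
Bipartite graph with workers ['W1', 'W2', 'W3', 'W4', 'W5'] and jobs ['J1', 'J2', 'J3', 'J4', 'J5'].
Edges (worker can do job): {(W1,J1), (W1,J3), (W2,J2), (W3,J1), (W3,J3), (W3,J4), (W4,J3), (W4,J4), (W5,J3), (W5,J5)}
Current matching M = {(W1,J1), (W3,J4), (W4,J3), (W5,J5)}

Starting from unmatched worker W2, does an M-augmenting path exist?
Yes: W2 → J2

An M-augmenting path alternates non-matching / matching edges, starting and ending at unmatched vertices.
Path: W2 → J2
(J2 is unmatched in M, so the path is augmenting.)
Flipping edges along this path would increase |M| from 4 to 5.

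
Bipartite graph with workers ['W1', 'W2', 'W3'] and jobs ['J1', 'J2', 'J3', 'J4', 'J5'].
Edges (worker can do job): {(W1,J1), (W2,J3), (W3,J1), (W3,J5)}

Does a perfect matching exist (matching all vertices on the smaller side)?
Yes, perfect matching exists (size 3)

Perfect matching: {(W1,J1), (W2,J3), (W3,J5)}
All 3 vertices on the smaller side are matched.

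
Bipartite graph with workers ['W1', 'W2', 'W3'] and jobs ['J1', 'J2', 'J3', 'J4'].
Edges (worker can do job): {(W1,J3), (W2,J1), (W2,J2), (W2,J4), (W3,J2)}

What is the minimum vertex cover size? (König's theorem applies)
Minimum vertex cover size = 3

By König's theorem: in bipartite graphs,
min vertex cover = max matching = 3

Maximum matching has size 3, so minimum vertex cover also has size 3.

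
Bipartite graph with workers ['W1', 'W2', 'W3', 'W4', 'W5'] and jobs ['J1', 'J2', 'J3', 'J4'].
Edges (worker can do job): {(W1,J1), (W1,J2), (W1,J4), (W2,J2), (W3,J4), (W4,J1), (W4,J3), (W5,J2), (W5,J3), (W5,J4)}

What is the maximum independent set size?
Maximum independent set = 5

By König's theorem:
- Min vertex cover = Max matching = 4
- Max independent set = Total vertices - Min vertex cover
- Max independent set = 9 - 4 = 5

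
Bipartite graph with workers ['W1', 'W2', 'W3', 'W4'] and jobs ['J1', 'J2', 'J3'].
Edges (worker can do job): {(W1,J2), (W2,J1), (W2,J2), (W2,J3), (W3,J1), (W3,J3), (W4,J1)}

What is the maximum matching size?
Maximum matching size = 3

Maximum matching: {(W1,J2), (W3,J3), (W4,J1)}
Size: 3

This assigns 3 workers to 3 distinct jobs.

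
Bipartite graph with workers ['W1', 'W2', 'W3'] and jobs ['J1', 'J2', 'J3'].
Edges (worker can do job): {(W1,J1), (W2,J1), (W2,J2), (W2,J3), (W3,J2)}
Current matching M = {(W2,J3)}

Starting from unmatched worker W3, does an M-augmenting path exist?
Yes: W3 → J2

An M-augmenting path alternates non-matching / matching edges, starting and ending at unmatched vertices.
Path: W3 → J2
(J2 is unmatched in M, so the path is augmenting.)
Flipping edges along this path would increase |M| from 1 to 2.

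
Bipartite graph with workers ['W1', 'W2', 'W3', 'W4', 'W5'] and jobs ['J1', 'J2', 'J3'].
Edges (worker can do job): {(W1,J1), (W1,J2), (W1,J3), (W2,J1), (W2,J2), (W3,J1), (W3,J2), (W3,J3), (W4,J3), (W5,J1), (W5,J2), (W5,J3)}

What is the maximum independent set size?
Maximum independent set = 5

By König's theorem:
- Min vertex cover = Max matching = 3
- Max independent set = Total vertices - Min vertex cover
- Max independent set = 8 - 3 = 5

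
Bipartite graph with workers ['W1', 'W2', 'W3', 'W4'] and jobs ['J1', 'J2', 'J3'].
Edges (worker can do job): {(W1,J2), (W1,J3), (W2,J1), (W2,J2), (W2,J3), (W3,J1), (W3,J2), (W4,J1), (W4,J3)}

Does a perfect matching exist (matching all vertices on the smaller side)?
Yes, perfect matching exists (size 3)

Perfect matching: {(W1,J3), (W3,J2), (W4,J1)}
All 3 vertices on the smaller side are matched.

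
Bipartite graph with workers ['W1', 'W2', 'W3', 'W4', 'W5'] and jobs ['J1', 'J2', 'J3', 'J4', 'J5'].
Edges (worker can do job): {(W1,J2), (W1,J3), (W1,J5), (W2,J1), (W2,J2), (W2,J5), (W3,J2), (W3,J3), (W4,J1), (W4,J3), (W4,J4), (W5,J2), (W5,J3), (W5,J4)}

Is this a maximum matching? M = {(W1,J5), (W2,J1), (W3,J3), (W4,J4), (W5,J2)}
Yes, size 5 is maximum

Proposed matching has size 5.
Maximum matching size for this graph: 5.

This is a maximum matching.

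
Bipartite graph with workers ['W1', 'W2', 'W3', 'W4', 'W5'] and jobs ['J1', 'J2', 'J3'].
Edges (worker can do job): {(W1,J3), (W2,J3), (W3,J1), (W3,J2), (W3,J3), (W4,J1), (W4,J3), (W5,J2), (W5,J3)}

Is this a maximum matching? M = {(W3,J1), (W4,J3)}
No, size 2 is not maximum

Proposed matching has size 2.
Maximum matching size for this graph: 3.

This is NOT maximum - can be improved to size 3.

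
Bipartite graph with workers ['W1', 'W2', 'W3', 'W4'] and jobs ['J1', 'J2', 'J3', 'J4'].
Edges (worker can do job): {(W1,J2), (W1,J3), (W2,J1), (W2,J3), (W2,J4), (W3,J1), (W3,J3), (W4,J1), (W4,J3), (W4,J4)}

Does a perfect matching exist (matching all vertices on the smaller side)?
Yes, perfect matching exists (size 4)

Perfect matching: {(W1,J2), (W2,J4), (W3,J3), (W4,J1)}
All 4 vertices on the smaller side are matched.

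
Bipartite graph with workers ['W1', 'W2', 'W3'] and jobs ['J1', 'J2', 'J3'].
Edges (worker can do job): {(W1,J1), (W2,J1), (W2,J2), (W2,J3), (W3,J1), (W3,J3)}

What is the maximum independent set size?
Maximum independent set = 3

By König's theorem:
- Min vertex cover = Max matching = 3
- Max independent set = Total vertices - Min vertex cover
- Max independent set = 6 - 3 = 3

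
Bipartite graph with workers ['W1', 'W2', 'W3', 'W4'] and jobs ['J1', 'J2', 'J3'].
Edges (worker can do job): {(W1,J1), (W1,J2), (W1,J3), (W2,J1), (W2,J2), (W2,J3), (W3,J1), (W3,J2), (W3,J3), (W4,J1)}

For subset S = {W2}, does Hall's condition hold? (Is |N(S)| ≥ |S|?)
Yes: |N(S)| = 3, |S| = 1

Subset S = {W2}
Neighbors N(S) = {J1, J2, J3}

|N(S)| = 3, |S| = 1
Hall's condition: |N(S)| ≥ |S| is satisfied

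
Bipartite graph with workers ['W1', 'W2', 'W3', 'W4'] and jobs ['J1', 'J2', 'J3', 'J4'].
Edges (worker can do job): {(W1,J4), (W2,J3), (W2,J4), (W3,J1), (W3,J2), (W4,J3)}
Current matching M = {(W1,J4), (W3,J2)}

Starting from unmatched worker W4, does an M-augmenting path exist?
Yes: W4 → J3

An M-augmenting path alternates non-matching / matching edges, starting and ending at unmatched vertices.
Path: W4 → J3
(J3 is unmatched in M, so the path is augmenting.)
Flipping edges along this path would increase |M| from 2 to 3.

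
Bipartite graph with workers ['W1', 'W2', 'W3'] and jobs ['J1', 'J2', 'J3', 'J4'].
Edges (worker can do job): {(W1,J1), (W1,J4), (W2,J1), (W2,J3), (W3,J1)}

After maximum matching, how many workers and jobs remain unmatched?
Unmatched: 0 workers, 1 jobs

Maximum matching size: 3
Workers: 3 total, 3 matched, 0 unmatched
Jobs: 4 total, 3 matched, 1 unmatched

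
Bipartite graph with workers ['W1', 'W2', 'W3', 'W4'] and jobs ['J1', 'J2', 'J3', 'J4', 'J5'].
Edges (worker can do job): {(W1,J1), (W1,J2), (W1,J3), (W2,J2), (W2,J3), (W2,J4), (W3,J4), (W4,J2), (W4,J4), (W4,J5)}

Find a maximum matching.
Matching: {(W1,J2), (W2,J3), (W3,J4), (W4,J5)}

Maximum matching (size 4):
  W1 → J2
  W2 → J3
  W3 → J4
  W4 → J5

Each worker is assigned to at most one job, and each job to at most one worker.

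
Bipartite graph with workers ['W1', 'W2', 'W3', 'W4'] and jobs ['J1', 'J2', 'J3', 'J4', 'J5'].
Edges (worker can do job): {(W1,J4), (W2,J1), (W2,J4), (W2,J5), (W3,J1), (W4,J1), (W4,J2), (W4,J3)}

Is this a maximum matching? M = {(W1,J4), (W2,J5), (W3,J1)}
No, size 3 is not maximum

Proposed matching has size 3.
Maximum matching size for this graph: 4.

This is NOT maximum - can be improved to size 4.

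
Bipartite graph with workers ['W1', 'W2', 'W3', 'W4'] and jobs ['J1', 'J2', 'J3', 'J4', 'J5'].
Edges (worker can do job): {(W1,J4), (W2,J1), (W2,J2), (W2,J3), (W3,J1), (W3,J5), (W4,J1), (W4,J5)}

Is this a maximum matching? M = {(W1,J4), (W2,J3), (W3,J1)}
No, size 3 is not maximum

Proposed matching has size 3.
Maximum matching size for this graph: 4.

This is NOT maximum - can be improved to size 4.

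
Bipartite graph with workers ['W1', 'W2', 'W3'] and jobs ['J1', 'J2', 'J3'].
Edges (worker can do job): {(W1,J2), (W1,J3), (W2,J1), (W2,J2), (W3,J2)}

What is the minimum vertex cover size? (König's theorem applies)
Minimum vertex cover size = 3

By König's theorem: in bipartite graphs,
min vertex cover = max matching = 3

Maximum matching has size 3, so minimum vertex cover also has size 3.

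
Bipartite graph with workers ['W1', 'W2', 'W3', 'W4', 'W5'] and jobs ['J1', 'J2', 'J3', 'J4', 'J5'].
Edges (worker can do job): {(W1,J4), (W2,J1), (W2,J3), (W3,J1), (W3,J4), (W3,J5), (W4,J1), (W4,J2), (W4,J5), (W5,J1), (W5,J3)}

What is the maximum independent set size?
Maximum independent set = 5

By König's theorem:
- Min vertex cover = Max matching = 5
- Max independent set = Total vertices - Min vertex cover
- Max independent set = 10 - 5 = 5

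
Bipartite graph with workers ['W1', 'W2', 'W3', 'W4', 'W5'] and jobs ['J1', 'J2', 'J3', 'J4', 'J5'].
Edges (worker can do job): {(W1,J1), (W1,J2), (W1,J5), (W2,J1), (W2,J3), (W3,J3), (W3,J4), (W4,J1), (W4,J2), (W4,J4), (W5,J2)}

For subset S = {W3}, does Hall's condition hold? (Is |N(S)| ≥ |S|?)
Yes: |N(S)| = 2, |S| = 1

Subset S = {W3}
Neighbors N(S) = {J3, J4}

|N(S)| = 2, |S| = 1
Hall's condition: |N(S)| ≥ |S| is satisfied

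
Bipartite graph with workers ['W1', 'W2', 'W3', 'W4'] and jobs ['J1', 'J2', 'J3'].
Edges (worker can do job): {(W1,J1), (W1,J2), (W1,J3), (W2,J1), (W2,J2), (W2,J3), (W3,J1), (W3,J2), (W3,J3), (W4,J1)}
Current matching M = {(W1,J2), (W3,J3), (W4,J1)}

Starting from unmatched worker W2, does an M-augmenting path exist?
No augmenting path from W2

Alternating search from W2 reaches jobs: {J1, J2, J3}.
Every reachable job is already matched in M, and following those matched edges back to workers exposes no further unvisited jobs.
No M-augmenting path from W2 exists.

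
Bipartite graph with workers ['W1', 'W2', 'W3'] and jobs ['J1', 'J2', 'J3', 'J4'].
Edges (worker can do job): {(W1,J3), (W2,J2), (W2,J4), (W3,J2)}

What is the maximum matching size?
Maximum matching size = 3

Maximum matching: {(W1,J3), (W2,J4), (W3,J2)}
Size: 3

This assigns 3 workers to 3 distinct jobs.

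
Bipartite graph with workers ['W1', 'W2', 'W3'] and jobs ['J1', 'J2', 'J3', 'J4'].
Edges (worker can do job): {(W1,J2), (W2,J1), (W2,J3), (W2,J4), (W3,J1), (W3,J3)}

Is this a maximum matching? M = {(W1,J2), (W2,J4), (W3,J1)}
Yes, size 3 is maximum

Proposed matching has size 3.
Maximum matching size for this graph: 3.

This is a maximum matching.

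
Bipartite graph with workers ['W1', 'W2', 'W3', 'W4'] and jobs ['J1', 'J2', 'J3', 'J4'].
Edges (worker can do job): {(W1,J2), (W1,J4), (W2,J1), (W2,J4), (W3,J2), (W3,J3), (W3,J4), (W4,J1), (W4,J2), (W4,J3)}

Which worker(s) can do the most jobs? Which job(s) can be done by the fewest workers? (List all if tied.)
Most versatile: W3, W4 (3 jobs); Least covered: J1, J3 (2 workers)

Worker degrees (jobs they can do): W1:2, W2:2, W3:3, W4:3
Job degrees (workers who can do it): J1:2, J2:3, J3:2, J4:3

Maximum worker degree is 3, achieved by: W3, W4
Minimum job degree is 2, achieved by: J1, J3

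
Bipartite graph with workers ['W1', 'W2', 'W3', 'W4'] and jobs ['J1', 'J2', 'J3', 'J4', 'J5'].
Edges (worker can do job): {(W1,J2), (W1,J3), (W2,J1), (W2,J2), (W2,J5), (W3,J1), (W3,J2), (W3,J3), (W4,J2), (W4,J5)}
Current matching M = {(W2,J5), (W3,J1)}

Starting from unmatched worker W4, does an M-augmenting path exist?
Yes: W4 → J2

An M-augmenting path alternates non-matching / matching edges, starting and ending at unmatched vertices.
Path: W4 → J2
(J2 is unmatched in M, so the path is augmenting.)
Flipping edges along this path would increase |M| from 2 to 3.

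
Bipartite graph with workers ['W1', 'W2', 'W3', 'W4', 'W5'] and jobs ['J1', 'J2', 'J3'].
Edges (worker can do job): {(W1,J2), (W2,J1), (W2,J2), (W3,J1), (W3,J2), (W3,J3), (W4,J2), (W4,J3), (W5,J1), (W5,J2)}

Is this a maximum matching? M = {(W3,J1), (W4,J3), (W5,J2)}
Yes, size 3 is maximum

Proposed matching has size 3.
Maximum matching size for this graph: 3.

This is a maximum matching.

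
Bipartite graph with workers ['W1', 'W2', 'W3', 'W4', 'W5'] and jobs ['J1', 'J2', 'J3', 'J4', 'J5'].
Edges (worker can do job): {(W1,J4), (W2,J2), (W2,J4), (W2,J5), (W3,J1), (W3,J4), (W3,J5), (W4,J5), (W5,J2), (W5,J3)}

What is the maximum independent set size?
Maximum independent set = 5

By König's theorem:
- Min vertex cover = Max matching = 5
- Max independent set = Total vertices - Min vertex cover
- Max independent set = 10 - 5 = 5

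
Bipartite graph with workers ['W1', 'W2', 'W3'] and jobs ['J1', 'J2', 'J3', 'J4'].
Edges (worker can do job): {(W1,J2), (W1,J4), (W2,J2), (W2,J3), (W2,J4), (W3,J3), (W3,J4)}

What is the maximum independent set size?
Maximum independent set = 4

By König's theorem:
- Min vertex cover = Max matching = 3
- Max independent set = Total vertices - Min vertex cover
- Max independent set = 7 - 3 = 4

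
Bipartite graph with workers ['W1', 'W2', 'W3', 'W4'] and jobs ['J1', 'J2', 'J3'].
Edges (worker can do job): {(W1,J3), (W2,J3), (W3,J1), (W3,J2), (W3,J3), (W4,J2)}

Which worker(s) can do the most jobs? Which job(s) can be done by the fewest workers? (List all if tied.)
Most versatile: W3 (3 jobs); Least covered: J1 (1 workers)

Worker degrees (jobs they can do): W1:1, W2:1, W3:3, W4:1
Job degrees (workers who can do it): J1:1, J2:2, J3:3

Maximum worker degree is 3, achieved by: W3
Minimum job degree is 1, achieved by: J1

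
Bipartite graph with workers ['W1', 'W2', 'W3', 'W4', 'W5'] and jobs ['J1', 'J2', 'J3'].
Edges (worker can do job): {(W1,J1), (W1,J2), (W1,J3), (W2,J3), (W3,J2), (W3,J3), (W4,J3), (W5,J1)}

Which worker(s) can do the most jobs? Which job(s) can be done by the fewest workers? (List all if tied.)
Most versatile: W1 (3 jobs); Least covered: J1, J2 (2 workers)

Worker degrees (jobs they can do): W1:3, W2:1, W3:2, W4:1, W5:1
Job degrees (workers who can do it): J1:2, J2:2, J3:4

Maximum worker degree is 3, achieved by: W1
Minimum job degree is 2, achieved by: J1, J2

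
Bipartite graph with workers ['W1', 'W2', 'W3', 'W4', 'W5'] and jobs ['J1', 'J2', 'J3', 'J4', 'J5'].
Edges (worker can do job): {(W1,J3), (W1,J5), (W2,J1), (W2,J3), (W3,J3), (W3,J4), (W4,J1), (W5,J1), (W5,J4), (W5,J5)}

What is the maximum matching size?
Maximum matching size = 4

Maximum matching: {(W1,J5), (W3,J3), (W4,J1), (W5,J4)}
Size: 4

This assigns 4 workers to 4 distinct jobs.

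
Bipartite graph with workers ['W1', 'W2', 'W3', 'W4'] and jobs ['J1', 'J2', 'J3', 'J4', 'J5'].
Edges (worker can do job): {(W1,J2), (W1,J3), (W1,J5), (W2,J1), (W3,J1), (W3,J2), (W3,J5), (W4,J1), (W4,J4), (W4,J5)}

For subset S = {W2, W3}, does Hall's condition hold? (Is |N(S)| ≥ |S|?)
Yes: |N(S)| = 3, |S| = 2

Subset S = {W2, W3}
Neighbors N(S) = {J1, J2, J5}

|N(S)| = 3, |S| = 2
Hall's condition: |N(S)| ≥ |S| is satisfied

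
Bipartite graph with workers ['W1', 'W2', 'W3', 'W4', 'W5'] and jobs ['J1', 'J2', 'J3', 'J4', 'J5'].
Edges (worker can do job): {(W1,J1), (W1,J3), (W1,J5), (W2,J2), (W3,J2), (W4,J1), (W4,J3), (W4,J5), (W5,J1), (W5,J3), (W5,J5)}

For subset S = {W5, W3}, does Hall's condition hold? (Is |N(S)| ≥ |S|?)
Yes: |N(S)| = 4, |S| = 2

Subset S = {W5, W3}
Neighbors N(S) = {J1, J2, J3, J5}

|N(S)| = 4, |S| = 2
Hall's condition: |N(S)| ≥ |S| is satisfied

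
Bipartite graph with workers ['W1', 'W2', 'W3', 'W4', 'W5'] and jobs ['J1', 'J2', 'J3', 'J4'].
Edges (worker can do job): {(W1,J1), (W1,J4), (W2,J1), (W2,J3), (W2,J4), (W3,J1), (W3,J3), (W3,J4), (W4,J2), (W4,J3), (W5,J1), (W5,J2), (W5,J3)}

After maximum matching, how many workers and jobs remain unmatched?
Unmatched: 1 workers, 0 jobs

Maximum matching size: 4
Workers: 5 total, 4 matched, 1 unmatched
Jobs: 4 total, 4 matched, 0 unmatched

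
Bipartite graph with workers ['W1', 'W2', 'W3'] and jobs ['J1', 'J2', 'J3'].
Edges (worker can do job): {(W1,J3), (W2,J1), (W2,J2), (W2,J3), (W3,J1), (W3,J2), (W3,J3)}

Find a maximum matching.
Matching: {(W1,J3), (W2,J1), (W3,J2)}

Maximum matching (size 3):
  W1 → J3
  W2 → J1
  W3 → J2

Each worker is assigned to at most one job, and each job to at most one worker.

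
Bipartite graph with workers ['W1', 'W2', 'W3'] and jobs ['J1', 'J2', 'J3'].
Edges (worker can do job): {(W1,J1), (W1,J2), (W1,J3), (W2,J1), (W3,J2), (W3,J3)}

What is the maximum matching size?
Maximum matching size = 3

Maximum matching: {(W1,J3), (W2,J1), (W3,J2)}
Size: 3

This assigns 3 workers to 3 distinct jobs.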